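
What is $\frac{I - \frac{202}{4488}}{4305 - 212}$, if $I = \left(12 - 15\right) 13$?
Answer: $- \frac{87617}{9184692} \approx -0.0095395$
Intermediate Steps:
$I = -39$ ($I = \left(-3\right) 13 = -39$)
$\frac{I - \frac{202}{4488}}{4305 - 212} = \frac{-39 - \frac{202}{4488}}{4305 - 212} = \frac{-39 - \frac{101}{2244}}{4093} = \left(-39 - \frac{101}{2244}\right) \frac{1}{4093} = \left(- \frac{87617}{2244}\right) \frac{1}{4093} = - \frac{87617}{9184692}$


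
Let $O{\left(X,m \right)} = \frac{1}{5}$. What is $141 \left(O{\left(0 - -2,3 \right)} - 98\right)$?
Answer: $- \frac{68949}{5} \approx -13790.0$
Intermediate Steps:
$O{\left(X,m \right)} = \frac{1}{5}$
$141 \left(O{\left(0 - -2,3 \right)} - 98\right) = 141 \left(\frac{1}{5} - 98\right) = 141 \left(- \frac{489}{5}\right) = - \frac{68949}{5}$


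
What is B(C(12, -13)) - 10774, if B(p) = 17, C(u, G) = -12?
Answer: -10757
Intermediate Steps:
B(C(12, -13)) - 10774 = 17 - 10774 = -10757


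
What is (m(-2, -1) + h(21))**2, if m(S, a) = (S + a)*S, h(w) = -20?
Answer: 196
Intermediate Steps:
m(S, a) = S*(S + a)
(m(-2, -1) + h(21))**2 = (-2*(-2 - 1) - 20)**2 = (-2*(-3) - 20)**2 = (6 - 20)**2 = (-14)**2 = 196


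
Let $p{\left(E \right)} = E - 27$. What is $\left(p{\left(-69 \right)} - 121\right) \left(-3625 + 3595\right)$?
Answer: $6510$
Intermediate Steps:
$p{\left(E \right)} = -27 + E$
$\left(p{\left(-69 \right)} - 121\right) \left(-3625 + 3595\right) = \left(\left(-27 - 69\right) - 121\right) \left(-3625 + 3595\right) = \left(-96 - 121\right) \left(-30\right) = \left(-217\right) \left(-30\right) = 6510$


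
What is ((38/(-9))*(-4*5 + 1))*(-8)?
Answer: -5776/9 ≈ -641.78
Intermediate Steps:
((38/(-9))*(-4*5 + 1))*(-8) = ((38*(-⅑))*(-20 + 1))*(-8) = -38/9*(-19)*(-8) = (722/9)*(-8) = -5776/9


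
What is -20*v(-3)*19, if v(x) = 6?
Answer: -2280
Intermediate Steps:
-20*v(-3)*19 = -20*6*19 = -120*19 = -1*2280 = -2280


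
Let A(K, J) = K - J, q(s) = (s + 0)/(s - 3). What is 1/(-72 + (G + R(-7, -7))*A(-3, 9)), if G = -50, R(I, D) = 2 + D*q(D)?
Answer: 5/2814 ≈ 0.0017768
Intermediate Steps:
q(s) = s/(-3 + s)
R(I, D) = 2 + D²/(-3 + D) (R(I, D) = 2 + D*(D/(-3 + D)) = 2 + D²/(-3 + D))
1/(-72 + (G + R(-7, -7))*A(-3, 9)) = 1/(-72 + (-50 + (-6 + (-7)² + 2*(-7))/(-3 - 7))*(-3 - 1*9)) = 1/(-72 + (-50 + (-6 + 49 - 14)/(-10))*(-3 - 9)) = 1/(-72 + (-50 - ⅒*29)*(-12)) = 1/(-72 + (-50 - 29/10)*(-12)) = 1/(-72 - 529/10*(-12)) = 1/(-72 + 3174/5) = 1/(2814/5) = 5/2814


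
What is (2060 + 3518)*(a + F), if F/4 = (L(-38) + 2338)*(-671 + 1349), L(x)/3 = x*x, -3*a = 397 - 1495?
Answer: 100902706668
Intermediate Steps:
a = 366 (a = -(397 - 1495)/3 = -⅓*(-1098) = 366)
L(x) = 3*x² (L(x) = 3*(x*x) = 3*x²)
F = 18089040 (F = 4*((3*(-38)² + 2338)*(-671 + 1349)) = 4*((3*1444 + 2338)*678) = 4*((4332 + 2338)*678) = 4*(6670*678) = 4*4522260 = 18089040)
(2060 + 3518)*(a + F) = (2060 + 3518)*(366 + 18089040) = 5578*18089406 = 100902706668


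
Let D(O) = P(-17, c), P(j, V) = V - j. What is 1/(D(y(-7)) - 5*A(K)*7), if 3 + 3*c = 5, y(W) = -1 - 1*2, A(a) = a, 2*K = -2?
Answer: 3/158 ≈ 0.018987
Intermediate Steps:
K = -1 (K = (½)*(-2) = -1)
y(W) = -3 (y(W) = -1 - 2 = -3)
c = ⅔ (c = -1 + (⅓)*5 = -1 + 5/3 = ⅔ ≈ 0.66667)
D(O) = 53/3 (D(O) = ⅔ - 1*(-17) = ⅔ + 17 = 53/3)
1/(D(y(-7)) - 5*A(K)*7) = 1/(53/3 - 5*(-1)*7) = 1/(53/3 + 5*7) = 1/(53/3 + 35) = 1/(158/3) = 3/158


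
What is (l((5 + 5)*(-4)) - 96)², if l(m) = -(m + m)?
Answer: 256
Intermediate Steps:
l(m) = -2*m
(l((5 + 5)*(-4)) - 96)² = (-2*(5 + 5)*(-4) - 96)² = (-20*(-4) - 96)² = (-2*(-40) - 96)² = (80 - 96)² = (-16)² = 256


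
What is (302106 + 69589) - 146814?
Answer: 224881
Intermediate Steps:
(302106 + 69589) - 146814 = 371695 - 146814 = 224881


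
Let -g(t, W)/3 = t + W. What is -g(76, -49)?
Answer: 81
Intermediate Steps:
g(t, W) = -3*W - 3*t (g(t, W) = -3*(t + W) = -3*(W + t) = -3*W - 3*t)
-g(76, -49) = -(-3*(-49) - 3*76) = -(147 - 228) = -1*(-81) = 81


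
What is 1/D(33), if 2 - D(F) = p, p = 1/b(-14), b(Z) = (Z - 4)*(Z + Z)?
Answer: 504/1007 ≈ 0.50050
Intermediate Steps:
b(Z) = 2*Z*(-4 + Z) (b(Z) = (-4 + Z)*(2*Z) = 2*Z*(-4 + Z))
p = 1/504 (p = 1/(2*(-14)*(-4 - 14)) = 1/(2*(-14)*(-18)) = 1/504 ≈ 0.0019841)
D(F) = 1007/504 (D(F) = 2 - 1*1/504 = 2 - 1/504 = 1007/504)
1/D(33) = 1/(1007/504) = 504/1007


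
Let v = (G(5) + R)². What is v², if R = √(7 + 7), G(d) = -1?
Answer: (1 - √14)⁴ ≈ 56.501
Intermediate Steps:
R = √14 ≈ 3.7417
v = (-1 + √14)² ≈ 7.5167
v² = ((1 - √14)²)² = (1 - √14)⁴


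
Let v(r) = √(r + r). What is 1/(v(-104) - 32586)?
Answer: -16293/530923802 - I*√13/265461901 ≈ -3.0688e-5 - 1.3582e-8*I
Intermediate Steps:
v(r) = √2*√r (v(r) = √(2*r) = √2*√r)
1/(v(-104) - 32586) = 1/(√2*√(-104) - 32586) = 1/(√2*(2*I*√26) - 32586) = 1/(4*I*√13 - 32586) = 1/(-32586 + 4*I*√13)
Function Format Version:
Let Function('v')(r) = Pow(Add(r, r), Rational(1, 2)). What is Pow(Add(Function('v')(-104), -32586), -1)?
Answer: Add(Rational(-16293, 530923802), Mul(Rational(-1, 265461901), I, Pow(13, Rational(1, 2)))) ≈ Add(-3.0688e-5, Mul(-1.3582e-8, I))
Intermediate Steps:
Function('v')(r) = Mul(Pow(2, Rational(1, 2)), Pow(r, Rational(1, 2))) (Function('v')(r) = Pow(Mul(2, r), Rational(1, 2)) = Mul(Pow(2, Rational(1, 2)), Pow(r, Rational(1, 2))))
Pow(Add(Function('v')(-104), -32586), -1) = Pow(Add(Mul(Pow(2, Rational(1, 2)), Pow(-104, Rational(1, 2))), -32586), -1) = Pow(Add(Mul(Pow(2, Rational(1, 2)), Mul(2, I, Pow(26, Rational(1, 2)))), -32586), -1) = Pow(Add(Mul(4, I, Pow(13, Rational(1, 2))), -32586), -1) = Pow(Add(-32586, Mul(4, I, Pow(13, Rational(1, 2)))), -1)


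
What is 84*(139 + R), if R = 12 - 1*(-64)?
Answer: 18060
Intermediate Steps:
R = 76 (R = 12 + 64 = 76)
84*(139 + R) = 84*(139 + 76) = 84*215 = 18060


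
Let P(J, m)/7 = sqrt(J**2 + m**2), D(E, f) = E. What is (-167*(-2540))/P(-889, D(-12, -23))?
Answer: 84836*sqrt(790465)/1106651 ≈ 68.157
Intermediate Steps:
P(J, m) = 7*sqrt(J**2 + m**2)
(-167*(-2540))/P(-889, D(-12, -23)) = (-167*(-2540))/((7*sqrt((-889)**2 + (-12)**2))) = 424180/((7*sqrt(790321 + 144))) = 424180/((7*sqrt(790465))) = 424180*(sqrt(790465)/5533255) = 84836*sqrt(790465)/1106651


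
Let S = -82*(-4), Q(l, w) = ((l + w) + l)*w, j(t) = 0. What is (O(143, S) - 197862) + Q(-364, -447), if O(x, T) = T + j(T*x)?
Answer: 327691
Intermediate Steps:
Q(l, w) = w*(w + 2*l) (Q(l, w) = (w + 2*l)*w = w*(w + 2*l))
S = 328
O(x, T) = T (O(x, T) = T + 0 = T)
(O(143, S) - 197862) + Q(-364, -447) = (328 - 197862) - 447*(-447 + 2*(-364)) = -197534 - 447*(-447 - 728) = -197534 - 447*(-1175) = -197534 + 525225 = 327691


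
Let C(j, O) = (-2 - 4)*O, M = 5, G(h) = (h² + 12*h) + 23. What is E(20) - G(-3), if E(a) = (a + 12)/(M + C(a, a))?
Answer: 428/115 ≈ 3.7217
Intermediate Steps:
G(h) = 23 + h² + 12*h
C(j, O) = -6*O
E(a) = (12 + a)/(5 - 6*a) (E(a) = (a + 12)/(5 - 6*a) = (12 + a)/(5 - 6*a))
E(20) - G(-3) = (-12 - 1*20)/(-5 + 6*20) - (23 + (-3)² + 12*(-3)) = (-12 - 20)/(-5 + 120) - (23 + 9 - 36) = -32/115 - 1*(-4) = (1/115)*(-32) + 4 = -32/115 + 4 = 428/115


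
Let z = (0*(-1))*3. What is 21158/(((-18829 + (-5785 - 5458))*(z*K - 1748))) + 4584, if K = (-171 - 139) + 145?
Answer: 120480952531/26282928 ≈ 4584.0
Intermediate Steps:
z = 0 (z = 0*3 = 0)
K = -165 (K = -310 + 145 = -165)
21158/(((-18829 + (-5785 - 5458))*(z*K - 1748))) + 4584 = 21158/(((-18829 + (-5785 - 5458))*(0*(-165) - 1748))) + 4584 = 21158/(((-18829 - 11243)*(0 - 1748))) + 4584 = 21158/((-30072*(-1748))) + 4584 = 21158/52565856 + 4584 = 21158*(1/52565856) + 4584 = 10579/26282928 + 4584 = 120480952531/26282928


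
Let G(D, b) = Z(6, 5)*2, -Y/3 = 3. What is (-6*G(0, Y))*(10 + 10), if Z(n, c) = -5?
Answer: 1200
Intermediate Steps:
Y = -9 (Y = -3*3 = -9)
G(D, b) = -10 (G(D, b) = -5*2 = -10)
(-6*G(0, Y))*(10 + 10) = (-6*(-10))*(10 + 10) = 60*20 = 1200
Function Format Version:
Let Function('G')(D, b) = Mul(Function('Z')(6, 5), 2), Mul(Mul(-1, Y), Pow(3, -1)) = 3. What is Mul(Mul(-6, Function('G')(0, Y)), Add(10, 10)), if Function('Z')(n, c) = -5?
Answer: 1200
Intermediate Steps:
Y = -9 (Y = Mul(-3, 3) = -9)
Function('G')(D, b) = -10 (Function('G')(D, b) = Mul(-5, 2) = -10)
Mul(Mul(-6, Function('G')(0, Y)), Add(10, 10)) = Mul(Mul(-6, -10), Add(10, 10)) = Mul(60, 20) = 1200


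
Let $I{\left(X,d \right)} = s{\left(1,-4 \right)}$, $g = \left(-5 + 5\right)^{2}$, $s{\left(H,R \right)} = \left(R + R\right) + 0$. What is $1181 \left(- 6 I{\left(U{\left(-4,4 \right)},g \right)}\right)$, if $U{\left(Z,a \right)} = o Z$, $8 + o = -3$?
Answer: $56688$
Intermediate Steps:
$o = -11$ ($o = -8 - 3 = -11$)
$U{\left(Z,a \right)} = - 11 Z$
$s{\left(H,R \right)} = 2 R$ ($s{\left(H,R \right)} = 2 R + 0 = 2 R$)
$g = 0$ ($g = 0^{2} = 0$)
$I{\left(X,d \right)} = -8$ ($I{\left(X,d \right)} = 2 \left(-4\right) = -8$)
$1181 \left(- 6 I{\left(U{\left(-4,4 \right)},g \right)}\right) = 1181 \left(\left(-6\right) \left(-8\right)\right) = 1181 \cdot 48 = 56688$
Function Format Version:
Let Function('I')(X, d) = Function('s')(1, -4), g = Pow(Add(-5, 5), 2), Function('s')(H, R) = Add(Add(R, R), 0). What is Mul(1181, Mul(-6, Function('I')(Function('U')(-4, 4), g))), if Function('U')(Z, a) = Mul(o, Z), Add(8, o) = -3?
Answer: 56688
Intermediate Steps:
o = -11 (o = Add(-8, -3) = -11)
Function('U')(Z, a) = Mul(-11, Z)
Function('s')(H, R) = Mul(2, R) (Function('s')(H, R) = Add(Mul(2, R), 0) = Mul(2, R))
g = 0 (g = Pow(0, 2) = 0)
Function('I')(X, d) = -8 (Function('I')(X, d) = Mul(2, -4) = -8)
Mul(1181, Mul(-6, Function('I')(Function('U')(-4, 4), g))) = Mul(1181, Mul(-6, -8)) = Mul(1181, 48) = 56688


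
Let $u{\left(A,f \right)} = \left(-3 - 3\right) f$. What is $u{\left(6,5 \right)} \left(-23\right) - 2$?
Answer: $688$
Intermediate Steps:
$u{\left(A,f \right)} = - 6 f$
$u{\left(6,5 \right)} \left(-23\right) - 2 = \left(-6\right) 5 \left(-23\right) - 2 = \left(-30\right) \left(-23\right) - 2 = 690 - 2 = 688$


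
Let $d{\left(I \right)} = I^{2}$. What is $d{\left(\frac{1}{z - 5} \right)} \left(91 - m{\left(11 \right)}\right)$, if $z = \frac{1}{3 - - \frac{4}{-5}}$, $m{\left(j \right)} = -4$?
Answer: $\frac{2299}{500} \approx 4.598$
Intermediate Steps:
$z = \frac{5}{11}$ ($z = \frac{1}{3 - \left(-4\right) \left(- \frac{1}{5}\right)} = \frac{1}{3 - \frac{4}{5}} = \frac{1}{\frac{11}{5}} = \frac{5}{11} \approx 0.45455$)
$d{\left(\frac{1}{z - 5} \right)} \left(91 - m{\left(11 \right)}\right) = \left(\frac{1}{\frac{5}{11} - 5}\right)^{2} \left(91 - -4\right) = \left(\frac{1}{- \frac{50}{11}}\right)^{2} \left(91 + 4\right) = \left(- \frac{11}{50}\right)^{2} \cdot 95 = \frac{121}{2500} \cdot 95 = \frac{2299}{500}$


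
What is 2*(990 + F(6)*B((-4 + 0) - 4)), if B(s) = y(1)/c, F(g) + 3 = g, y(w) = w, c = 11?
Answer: 21786/11 ≈ 1980.5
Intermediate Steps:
F(g) = -3 + g
B(s) = 1/11
2*(990 + F(6)*B((-4 + 0) - 4)) = 2*(990 + (-3 + 6)*(1/11)) = 2*(990 + 3*(1/11)) = 2*(990 + 3/11) = 2*(10893/11) = 21786/11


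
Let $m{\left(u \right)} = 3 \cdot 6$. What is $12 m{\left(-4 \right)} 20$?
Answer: $4320$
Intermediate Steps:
$m{\left(u \right)} = 18$
$12 m{\left(-4 \right)} 20 = 12 \cdot 18 \cdot 20 = 216 \cdot 20 = 4320$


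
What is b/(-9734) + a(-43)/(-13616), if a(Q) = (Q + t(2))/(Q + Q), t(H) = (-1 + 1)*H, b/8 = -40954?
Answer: 4461032445/132538144 ≈ 33.658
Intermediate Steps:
b = -327632 (b = 8*(-40954) = -327632)
t(H) = 0 (t(H) = 0*H = 0)
a(Q) = ½ (a(Q) = (Q + 0)/(Q + Q) = Q/((2*Q)) = Q*(1/(2*Q)) = ½)
b/(-9734) + a(-43)/(-13616) = -327632/(-9734) + (½)/(-13616) = -327632*(-1/9734) + (½)*(-1/13616) = 163816/4867 - 1/27232 = 4461032445/132538144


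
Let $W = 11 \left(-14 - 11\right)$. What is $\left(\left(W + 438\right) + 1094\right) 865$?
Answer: $1087305$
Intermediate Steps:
$W = -275$ ($W = 11 \left(-25\right) = -275$)
$\left(\left(W + 438\right) + 1094\right) 865 = \left(\left(-275 + 438\right) + 1094\right) 865 = \left(163 + 1094\right) 865 = 1257 \cdot 865 = 1087305$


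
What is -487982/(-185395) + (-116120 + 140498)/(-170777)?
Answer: 78816542704/31661201915 ≈ 2.4894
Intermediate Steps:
-487982/(-185395) + (-116120 + 140498)/(-170777) = -487982*(-1/185395) + 24378*(-1/170777) = 487982/185395 - 24378/170777 = 78816542704/31661201915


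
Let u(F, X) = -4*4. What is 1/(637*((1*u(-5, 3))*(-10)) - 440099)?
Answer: -1/338179 ≈ -2.9570e-6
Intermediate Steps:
u(F, X) = -16
1/(637*((1*u(-5, 3))*(-10)) - 440099) = 1/(637*((1*(-16))*(-10)) - 440099) = 1/(637*(-16*(-10)) - 440099) = 1/(637*160 - 440099) = 1/(101920 - 440099) = 1/(-338179) = -1/338179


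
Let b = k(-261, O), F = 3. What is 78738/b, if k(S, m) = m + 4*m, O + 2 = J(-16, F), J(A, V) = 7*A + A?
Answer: -39369/325 ≈ -121.14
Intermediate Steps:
J(A, V) = 8*A
O = -130 (O = -2 + 8*(-16) = -2 - 128 = -130)
k(S, m) = 5*m
b = -650 (b = 5*(-130) = -650)
78738/b = 78738/(-650) = 78738*(-1/650) = -39369/325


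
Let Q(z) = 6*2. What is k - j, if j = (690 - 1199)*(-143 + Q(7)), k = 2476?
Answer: -64203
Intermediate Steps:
Q(z) = 12
j = 66679 (j = (690 - 1199)*(-143 + 12) = -509*(-131) = 66679)
k - j = 2476 - 1*66679 = 2476 - 66679 = -64203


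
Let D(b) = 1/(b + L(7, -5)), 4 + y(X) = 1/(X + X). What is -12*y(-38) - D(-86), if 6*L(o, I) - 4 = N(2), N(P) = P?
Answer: 77794/1615 ≈ 48.170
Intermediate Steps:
y(X) = -4 + 1/(2*X) (y(X) = -4 + 1/(X + X) = -4 + 1/(2*X))
L(o, I) = 1 (L(o, I) = 2/3 + (1/6)*2 = 2/3 + 1/3 = 1)
D(b) = 1/(1 + b) (D(b) = 1/(b + 1) = 1/(1 + b))
-12*y(-38) - D(-86) = -12*(-4 + (1/2)/(-38)) - 1/(1 - 86) = -12*(-4 + (1/2)*(-1/38)) - 1/(-85) = -12*(-4 - 1/76) - 1*(-1/85) = -12*(-305/76) + 1/85 = 915/19 + 1/85 = 77794/1615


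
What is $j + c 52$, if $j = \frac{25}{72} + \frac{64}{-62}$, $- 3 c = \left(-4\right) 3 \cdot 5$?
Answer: $\frac{2319751}{2232} \approx 1039.3$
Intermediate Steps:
$c = 20$ ($c = - \frac{\left(-4\right) 3 \cdot 5}{3} = - \frac{\left(-12\right) 5}{3} = \left(- \frac{1}{3}\right) \left(-60\right) = 20$)
$j = - \frac{1529}{2232}$ ($j = 25 \cdot \frac{1}{72} + 64 \left(- \frac{1}{62}\right) = \frac{25}{72} - \frac{32}{31} = - \frac{1529}{2232} \approx -0.68504$)
$j + c 52 = - \frac{1529}{2232} + 20 \cdot 52 = - \frac{1529}{2232} + 1040 = \frac{2319751}{2232}$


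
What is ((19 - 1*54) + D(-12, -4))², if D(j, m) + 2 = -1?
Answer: 1444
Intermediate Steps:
D(j, m) = -3 (D(j, m) = -2 - 1 = -3)
((19 - 1*54) + D(-12, -4))² = ((19 - 1*54) - 3)² = ((19 - 54) - 3)² = (-35 - 3)² = (-38)² = 1444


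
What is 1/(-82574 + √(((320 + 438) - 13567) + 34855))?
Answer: -41287/3409221715 - √22046/6818443430 ≈ -1.2132e-5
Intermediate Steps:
1/(-82574 + √(((320 + 438) - 13567) + 34855)) = 1/(-82574 + √((758 - 13567) + 34855)) = 1/(-82574 + √(-12809 + 34855)) = 1/(-82574 + √22046)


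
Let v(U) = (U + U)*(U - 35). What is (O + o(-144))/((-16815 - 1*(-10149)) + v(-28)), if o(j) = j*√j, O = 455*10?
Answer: -2275/1569 + 288*I/523 ≈ -1.45 + 0.55067*I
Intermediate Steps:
O = 4550
o(j) = j^(3/2)
v(U) = 2*U*(-35 + U) (v(U) = (2*U)*(-35 + U) = 2*U*(-35 + U))
(O + o(-144))/((-16815 - 1*(-10149)) + v(-28)) = (4550 + (-144)^(3/2))/((-16815 - 1*(-10149)) + 2*(-28)*(-35 - 28)) = (4550 - 1728*I)/((-16815 + 10149) + 2*(-28)*(-63)) = (4550 - 1728*I)/(-6666 + 3528) = (4550 - 1728*I)/(-3138) = (4550 - 1728*I)*(-1/3138) = -2275/1569 + 288*I/523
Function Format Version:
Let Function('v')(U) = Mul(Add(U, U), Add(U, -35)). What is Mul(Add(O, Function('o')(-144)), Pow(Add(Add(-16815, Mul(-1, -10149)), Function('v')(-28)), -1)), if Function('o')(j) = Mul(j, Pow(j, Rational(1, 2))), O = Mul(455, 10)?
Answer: Add(Rational(-2275, 1569), Mul(Rational(288, 523), I)) ≈ Add(-1.4500, Mul(0.55067, I))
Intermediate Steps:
O = 4550
Function('o')(j) = Pow(j, Rational(3, 2))
Function('v')(U) = Mul(2, U, Add(-35, U)) (Function('v')(U) = Mul(Mul(2, U), Add(-35, U)) = Mul(2, U, Add(-35, U)))
Mul(Add(O, Function('o')(-144)), Pow(Add(Add(-16815, Mul(-1, -10149)), Function('v')(-28)), -1)) = Mul(Add(4550, Pow(-144, Rational(3, 2))), Pow(Add(Add(-16815, Mul(-1, -10149)), Mul(2, -28, Add(-35, -28))), -1)) = Mul(Add(4550, Mul(-1728, I)), Pow(Add(Add(-16815, 10149), Mul(2, -28, -63)), -1)) = Mul(Add(4550, Mul(-1728, I)), Pow(Add(-6666, 3528), -1)) = Mul(Add(4550, Mul(-1728, I)), Pow(-3138, -1)) = Mul(Add(4550, Mul(-1728, I)), Rational(-1, 3138)) = Add(Rational(-2275, 1569), Mul(Rational(288, 523), I))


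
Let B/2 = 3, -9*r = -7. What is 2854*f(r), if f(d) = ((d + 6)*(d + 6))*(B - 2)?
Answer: 42478936/81 ≈ 5.2443e+5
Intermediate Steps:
r = 7/9 (r = -⅑*(-7) = 7/9 ≈ 0.77778)
B = 6 (B = 2*3 = 6)
f(d) = 4*(6 + d)² (f(d) = ((d + 6)*(d + 6))*(6 - 2) = ((6 + d)*(6 + d))*4 = (6 + d)²*4 = 4*(6 + d)²)
2854*f(r) = 2854*(4*(6 + 7/9)²) = 2854*(4*(61/9)²) = 2854*(4*(3721/81)) = 2854*(14884/81) = 42478936/81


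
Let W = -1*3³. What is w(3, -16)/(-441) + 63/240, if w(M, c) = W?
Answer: 1269/3920 ≈ 0.32372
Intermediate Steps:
W = -27 (W = -1*27 = -27)
w(M, c) = -27
w(3, -16)/(-441) + 63/240 = -27/(-441) + 63/240 = -27*(-1/441) + 63*(1/240) = 3/49 + 21/80 = 1269/3920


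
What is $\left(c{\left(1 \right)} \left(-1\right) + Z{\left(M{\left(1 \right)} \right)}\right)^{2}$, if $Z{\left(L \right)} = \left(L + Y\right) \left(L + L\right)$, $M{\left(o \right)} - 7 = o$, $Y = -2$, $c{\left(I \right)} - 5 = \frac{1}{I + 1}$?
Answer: $\frac{32761}{4} \approx 8190.3$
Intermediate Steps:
$c{\left(I \right)} = 5 + \frac{1}{1 + I}$ ($c{\left(I \right)} = 5 + \frac{1}{I + 1} = 5 + \frac{1}{1 + I}$)
$M{\left(o \right)} = 7 + o$
$Z{\left(L \right)} = 2 L \left(-2 + L\right)$ ($Z{\left(L \right)} = \left(L - 2\right) \left(L + L\right) = \left(-2 + L\right) 2 L = 2 L \left(-2 + L\right)$)
$\left(c{\left(1 \right)} \left(-1\right) + Z{\left(M{\left(1 \right)} \right)}\right)^{2} = \left(\frac{6 + 5 \cdot 1}{1 + 1} \left(-1\right) + 2 \left(7 + 1\right) \left(-2 + \left(7 + 1\right)\right)\right)^{2} = \left(\frac{6 + 5}{2} \left(-1\right) + 2 \cdot 8 \left(-2 + 8\right)\right)^{2} = \left(\frac{1}{2} \cdot 11 \left(-1\right) + 2 \cdot 8 \cdot 6\right)^{2} = \left(\frac{11}{2} \left(-1\right) + 96\right)^{2} = \left(- \frac{11}{2} + 96\right)^{2} = \left(\frac{181}{2}\right)^{2} = \frac{32761}{4}$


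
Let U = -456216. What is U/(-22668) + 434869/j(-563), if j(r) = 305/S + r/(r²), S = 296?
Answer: 136902439780110/323810491 ≈ 4.2279e+5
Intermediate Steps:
j(r) = 305/296 + 1/r (j(r) = 305/296 + r/(r²) = 305*(1/296) + r/r² = 305/296 + 1/r)
U/(-22668) + 434869/j(-563) = -456216/(-22668) + 434869/(305/296 + 1/(-563)) = -456216*(-1/22668) + 434869/(305/296 - 1/563) = 38018/1889 + 434869/(171419/166648) = 38018/1889 + 434869*(166648/171419) = 38018/1889 + 72470049112/171419 = 136902439780110/323810491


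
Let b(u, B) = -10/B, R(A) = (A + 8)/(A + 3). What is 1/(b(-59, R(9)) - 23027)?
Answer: -17/391579 ≈ -4.3414e-5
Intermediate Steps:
R(A) = (8 + A)/(3 + A)
1/(b(-59, R(9)) - 23027) = 1/(-10*(3 + 9)/(8 + 9) - 23027) = 1/(-10/(17/12) - 23027) = 1/(-10/((1/12)*17) - 23027) = 1/(-10/17/12 - 23027) = 1/(-10*12/17 - 23027) = 1/(-120/17 - 23027) = 1/(-391579/17) = -17/391579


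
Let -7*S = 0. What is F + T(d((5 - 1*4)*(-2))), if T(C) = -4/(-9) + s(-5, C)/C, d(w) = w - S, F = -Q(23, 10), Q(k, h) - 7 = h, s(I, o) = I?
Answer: -253/18 ≈ -14.056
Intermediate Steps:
S = 0 (S = -⅐*0 = 0)
Q(k, h) = 7 + h
F = -17 (F = -(7 + 10) = -1*17 = -17)
d(w) = w (d(w) = w - 1*0 = w + 0 = w)
T(C) = 4/9 - 5/C (T(C) = -4/(-9) - 5/C = -4*(-⅑) - 5/C = 4/9 - 5/C)
F + T(d((5 - 1*4)*(-2))) = -17 + (4/9 - 5*(-1/(2*(5 - 1*4)))) = -17 + (4/9 - 5*(-1/(2*(5 - 4)))) = -17 + (4/9 - 5/(1*(-2))) = -17 + (4/9 - 5/(-2)) = -17 + (4/9 - 5*(-½)) = -17 + (4/9 + 5/2) = -17 + 53/18 = -253/18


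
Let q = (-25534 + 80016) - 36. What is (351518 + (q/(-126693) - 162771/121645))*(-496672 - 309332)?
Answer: -69308885430342872556/244628095 ≈ -2.8332e+11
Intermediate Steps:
q = 54446 (q = 54482 - 36 = 54446)
(351518 + (q/(-126693) - 162771/121645))*(-496672 - 309332) = (351518 + (54446/(-126693) - 162771/121645))*(-496672 - 309332) = (351518 + (54446*(-1/126693) - 162771*1/121645))*(-806004) = (351518 + (-7778/18099 - 162771/121645))*(-806004) = (351518 - 3892147139/2201652855)*(-806004) = (773916716136751/2201652855)*(-806004) = -69308885430342872556/244628095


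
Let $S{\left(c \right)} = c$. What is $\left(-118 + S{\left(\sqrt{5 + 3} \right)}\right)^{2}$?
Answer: $13932 - 472 \sqrt{2} \approx 13264.0$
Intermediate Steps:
$\left(-118 + S{\left(\sqrt{5 + 3} \right)}\right)^{2} = \left(-118 + \sqrt{5 + 3}\right)^{2} = \left(-118 + \sqrt{8}\right)^{2} = \left(-118 + 2 \sqrt{2}\right)^{2}$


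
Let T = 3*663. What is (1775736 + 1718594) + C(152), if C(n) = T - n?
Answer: 3496167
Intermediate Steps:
T = 1989
C(n) = 1989 - n
(1775736 + 1718594) + C(152) = (1775736 + 1718594) + (1989 - 1*152) = 3494330 + (1989 - 152) = 3494330 + 1837 = 3496167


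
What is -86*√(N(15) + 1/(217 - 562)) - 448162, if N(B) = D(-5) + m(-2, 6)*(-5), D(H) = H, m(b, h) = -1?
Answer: -448162 - 86*I*√345/345 ≈ -4.4816e+5 - 4.6301*I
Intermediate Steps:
N(B) = 0 (N(B) = -5 - 1*(-5) = -5 + 5 = 0)
-86*√(N(15) + 1/(217 - 562)) - 448162 = -86*√(0 + 1/(217 - 562)) - 448162 = -86*√(0 + 1/(-345)) - 448162 = -86*√(0 - 1/345) - 448162 = -86*I*√345/345 - 448162 = -448162 - 86*I*√345/345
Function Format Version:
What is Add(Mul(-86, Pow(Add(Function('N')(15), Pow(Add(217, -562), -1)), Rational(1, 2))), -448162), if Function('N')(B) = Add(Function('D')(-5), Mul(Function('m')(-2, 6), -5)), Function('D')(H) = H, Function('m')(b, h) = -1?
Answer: Add(-448162, Mul(Rational(-86, 345), I, Pow(345, Rational(1, 2)))) ≈ Add(-4.4816e+5, Mul(-4.6301, I))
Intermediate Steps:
Function('N')(B) = 0 (Function('N')(B) = Add(-5, Mul(-1, -5)) = Add(-5, 5) = 0)
Add(Mul(-86, Pow(Add(Function('N')(15), Pow(Add(217, -562), -1)), Rational(1, 2))), -448162) = Add(Mul(-86, Pow(Add(0, Pow(Add(217, -562), -1)), Rational(1, 2))), -448162) = Add(Mul(-86, Pow(Add(0, Pow(-345, -1)), Rational(1, 2))), -448162) = Add(Mul(-86, Pow(Add(0, Rational(-1, 345)), Rational(1, 2))), -448162) = Add(Mul(-86, Pow(Rational(-1, 345), Rational(1, 2))), -448162) = Add(Mul(-86, Mul(Rational(1, 345), I, Pow(345, Rational(1, 2)))), -448162) = Add(Mul(Rational(-86, 345), I, Pow(345, Rational(1, 2))), -448162) = Add(-448162, Mul(Rational(-86, 345), I, Pow(345, Rational(1, 2))))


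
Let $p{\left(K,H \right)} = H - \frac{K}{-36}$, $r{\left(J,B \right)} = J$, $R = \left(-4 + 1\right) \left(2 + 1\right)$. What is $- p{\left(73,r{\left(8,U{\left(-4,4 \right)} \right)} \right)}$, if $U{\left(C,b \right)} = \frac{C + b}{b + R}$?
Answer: $- \frac{361}{36} \approx -10.028$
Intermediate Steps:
$R = -9$ ($R = \left(-3\right) 3 = -9$)
$U{\left(C,b \right)} = \frac{C + b}{-9 + b}$ ($U{\left(C,b \right)} = \frac{C + b}{b - 9} = \frac{C + b}{-9 + b}$)
$p{\left(K,H \right)} = H + \frac{K}{36}$ ($p{\left(K,H \right)} = H - K \left(- \frac{1}{36}\right) = H - - \frac{K}{36} = H + \frac{K}{36}$)
$- p{\left(73,r{\left(8,U{\left(-4,4 \right)} \right)} \right)} = - (8 + \frac{1}{36} \cdot 73) = - (8 + \frac{73}{36}) = \left(-1\right) \frac{361}{36} = - \frac{361}{36}$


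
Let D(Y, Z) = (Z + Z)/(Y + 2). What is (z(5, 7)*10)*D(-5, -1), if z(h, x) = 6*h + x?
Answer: 740/3 ≈ 246.67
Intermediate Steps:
z(h, x) = x + 6*h
D(Y, Z) = 2*Z/(2 + Y) (D(Y, Z) = (2*Z)/(2 + Y) = 2*Z/(2 + Y))
(z(5, 7)*10)*D(-5, -1) = ((7 + 6*5)*10)*(2*(-1)/(2 - 5)) = ((7 + 30)*10)*(2*(-1)/(-3)) = (37*10)*(2*(-1)*(-1/3)) = 370*(2/3) = 740/3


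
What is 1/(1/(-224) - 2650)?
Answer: -224/593601 ≈ -0.00037736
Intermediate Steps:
1/(1/(-224) - 2650) = 1/(-1/224 - 2650) = 1/(-593601/224) = -224/593601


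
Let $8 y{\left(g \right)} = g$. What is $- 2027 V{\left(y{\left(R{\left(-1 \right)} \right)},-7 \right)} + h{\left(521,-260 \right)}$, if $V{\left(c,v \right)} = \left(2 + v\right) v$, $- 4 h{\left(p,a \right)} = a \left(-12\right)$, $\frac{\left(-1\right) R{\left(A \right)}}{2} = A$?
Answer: $-71725$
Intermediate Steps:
$R{\left(A \right)} = - 2 A$
$y{\left(g \right)} = \frac{g}{8}$
$h{\left(p,a \right)} = 3 a$ ($h{\left(p,a \right)} = - \frac{a \left(-12\right)}{4} = - \frac{\left(-12\right) a}{4} = 3 a$)
$V{\left(c,v \right)} = v \left(2 + v\right)$
$- 2027 V{\left(y{\left(R{\left(-1 \right)} \right)},-7 \right)} + h{\left(521,-260 \right)} = - 2027 \left(- 7 \left(2 - 7\right)\right) + 3 \left(-260\right) = - 2027 \left(\left(-7\right) \left(-5\right)\right) - 780 = \left(-2027\right) 35 - 780 = -70945 - 780 = -71725$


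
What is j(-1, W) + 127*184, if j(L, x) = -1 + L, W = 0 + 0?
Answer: 23366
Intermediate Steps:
W = 0
j(-1, W) + 127*184 = (-1 - 1) + 127*184 = -2 + 23368 = 23366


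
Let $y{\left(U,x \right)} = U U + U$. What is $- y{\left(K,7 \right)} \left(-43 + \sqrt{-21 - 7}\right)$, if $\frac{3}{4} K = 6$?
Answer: $3096 - 144 i \sqrt{7} \approx 3096.0 - 380.99 i$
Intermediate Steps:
$K = 8$ ($K = \frac{4}{3} \cdot 6 = 8$)
$y{\left(U,x \right)} = U + U^{2}$ ($y{\left(U,x \right)} = U^{2} + U = U + U^{2}$)
$- y{\left(K,7 \right)} \left(-43 + \sqrt{-21 - 7}\right) = - 8 \left(1 + 8\right) \left(-43 + \sqrt{-21 - 7}\right) = - 8 \cdot 9 \left(-43 + \sqrt{-28}\right) = \left(-1\right) 72 \left(-43 + 2 i \sqrt{7}\right) = - 72 \left(-43 + 2 i \sqrt{7}\right) = 3096 - 144 i \sqrt{7}$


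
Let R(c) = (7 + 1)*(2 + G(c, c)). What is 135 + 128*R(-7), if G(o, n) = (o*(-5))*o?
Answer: -248697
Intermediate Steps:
G(o, n) = -5*o² (G(o, n) = (-5*o)*o = -5*o²)
R(c) = 16 - 40*c² (R(c) = (7 + 1)*(2 - 5*c²) = 8*(2 - 5*c²) = 16 - 40*c²)
135 + 128*R(-7) = 135 + 128*(16 - 40*(-7)²) = 135 + 128*(16 - 40*49) = 135 + 128*(16 - 1960) = 135 + 128*(-1944) = 135 - 248832 = -248697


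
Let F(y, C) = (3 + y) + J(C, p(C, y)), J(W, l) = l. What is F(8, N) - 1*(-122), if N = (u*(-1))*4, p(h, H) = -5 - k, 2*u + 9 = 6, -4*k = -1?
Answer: 511/4 ≈ 127.75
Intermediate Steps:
k = 1/4 (k = -1/4*(-1) = 1/4 ≈ 0.25000)
u = -3/2 (u = -9/2 + (1/2)*6 = -9/2 + 3 = -3/2 ≈ -1.5000)
p(h, H) = -21/4 (p(h, H) = -5 - 1*1/4 = -5 - 1/4 = -21/4)
N = 6 (N = -3/2*(-1)*4 = (3/2)*4 = 6)
F(y, C) = -9/4 + y (F(y, C) = (3 + y) - 21/4 = -9/4 + y)
F(8, N) - 1*(-122) = (-9/4 + 8) - 1*(-122) = 23/4 + 122 = 511/4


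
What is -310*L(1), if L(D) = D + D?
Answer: -620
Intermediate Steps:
L(D) = 2*D
-310*L(1) = -620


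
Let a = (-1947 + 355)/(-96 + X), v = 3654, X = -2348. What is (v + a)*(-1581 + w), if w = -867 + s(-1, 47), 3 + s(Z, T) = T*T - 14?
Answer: -571645952/611 ≈ -9.3559e+5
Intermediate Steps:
s(Z, T) = -17 + T² (s(Z, T) = -3 + (T*T - 14) = -3 + (T² - 14) = -3 + (-14 + T²) = -17 + T²)
w = 1325 (w = -867 + (-17 + 47²) = -867 + (-17 + 2209) = -867 + 2192 = 1325)
a = 398/611 (a = (-1947 + 355)/(-96 - 2348) = -1592/(-2444) = -1592*(-1/2444) = 398/611 ≈ 0.65139)
(v + a)*(-1581 + w) = (3654 + 398/611)*(-1581 + 1325) = (2232992/611)*(-256) = -571645952/611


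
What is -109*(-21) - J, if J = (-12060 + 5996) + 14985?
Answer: -6632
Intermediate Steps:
J = 8921 (J = -6064 + 14985 = 8921)
-109*(-21) - J = -109*(-21) - 1*8921 = 2289 - 8921 = -6632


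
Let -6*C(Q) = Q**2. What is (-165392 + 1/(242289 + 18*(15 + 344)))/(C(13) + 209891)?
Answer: -82282850782/104407179309 ≈ -0.78810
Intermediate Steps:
C(Q) = -Q**2/6
(-165392 + 1/(242289 + 18*(15 + 344)))/(C(13) + 209891) = (-165392 + 1/(242289 + 18*(15 + 344)))/(-1/6*13**2 + 209891) = (-165392 + 1/(242289 + 18*359))/(-1/6*169 + 209891) = (-165392 + 1/(242289 + 6462))/(-169/6 + 209891) = (-165392 + 1/248751)/(1259177/6) = (-165392 + 1/248751)*(6/1259177) = -41141425391/248751*6/1259177 = -82282850782/104407179309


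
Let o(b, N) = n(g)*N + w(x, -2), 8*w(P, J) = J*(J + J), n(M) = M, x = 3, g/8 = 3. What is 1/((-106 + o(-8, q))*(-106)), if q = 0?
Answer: 1/11130 ≈ 8.9847e-5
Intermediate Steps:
g = 24 (g = 8*3 = 24)
w(P, J) = J**2/4 (w(P, J) = (J*(J + J))/8 = (J*(2*J))/8 = (2*J**2)/8 = J**2/4)
o(b, N) = 1 + 24*N (o(b, N) = 24*N + (1/4)*(-2)**2 = 24*N + (1/4)*4 = 24*N + 1 = 1 + 24*N)
1/((-106 + o(-8, q))*(-106)) = 1/((-106 + (1 + 24*0))*(-106)) = 1/((-106 + (1 + 0))*(-106)) = 1/((-106 + 1)*(-106)) = 1/(-105*(-106)) = 1/11130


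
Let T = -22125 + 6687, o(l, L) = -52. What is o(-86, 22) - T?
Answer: 15386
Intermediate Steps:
T = -15438
o(-86, 22) - T = -52 - 1*(-15438) = -52 + 15438 = 15386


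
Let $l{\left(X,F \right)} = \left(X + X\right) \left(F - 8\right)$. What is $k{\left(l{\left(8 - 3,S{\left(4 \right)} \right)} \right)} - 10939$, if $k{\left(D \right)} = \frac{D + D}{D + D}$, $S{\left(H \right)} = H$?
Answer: $-10938$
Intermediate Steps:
$l{\left(X,F \right)} = 2 X \left(-8 + F\right)$
$k{\left(D \right)} = 1$ ($k{\left(D \right)} = \frac{2 D}{2 D} = 2 D \frac{1}{2 D} = 1$)
$k{\left(l{\left(8 - 3,S{\left(4 \right)} \right)} \right)} - 10939 = 1 - 10939 = -10938$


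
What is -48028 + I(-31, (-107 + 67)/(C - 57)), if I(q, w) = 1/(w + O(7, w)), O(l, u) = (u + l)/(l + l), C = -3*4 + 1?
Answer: -12919294/269 ≈ -48027.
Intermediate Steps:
C = -11 (C = -12 + 1 = -11)
O(l, u) = (l + u)/(2*l) (O(l, u) = (l + u)/((2*l)) = (l + u)*(1/(2*l)) = (l + u)/(2*l))
I(q, w) = 1/(½ + 15*w/14) (I(q, w) = 1/(w + (½)*(7 + w)/7) = 1/(w + (½)*(⅐)*(7 + w)) = 1/(w + (½ + w/14)) = 1/(½ + 15*w/14))
-48028 + I(-31, (-107 + 67)/(C - 57)) = -48028 + 14/(7 + 15*((-107 + 67)/(-11 - 57))) = -48028 + 14/(7 + 15*(-40/(-68))) = -48028 + 14/(7 + 15*(-40*(-1/68))) = -48028 + 14/(7 + 15*(10/17)) = -48028 + 14/(7 + 150/17) = -48028 + 14/(269/17) = -48028 + 14*(17/269) = -48028 + 238/269 = -12919294/269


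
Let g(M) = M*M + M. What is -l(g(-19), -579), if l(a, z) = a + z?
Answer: 237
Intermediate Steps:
g(M) = M + M**2 (g(M) = M**2 + M = M + M**2)
-l(g(-19), -579) = -(-19*(1 - 19) - 579) = -(-19*(-18) - 579) = -(342 - 579) = -1*(-237) = 237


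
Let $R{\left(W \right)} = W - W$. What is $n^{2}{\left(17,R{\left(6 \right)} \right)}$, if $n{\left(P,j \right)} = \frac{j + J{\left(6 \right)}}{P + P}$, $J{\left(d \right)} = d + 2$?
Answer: $\frac{16}{289} \approx 0.055363$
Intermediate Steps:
$J{\left(d \right)} = 2 + d$
$R{\left(W \right)} = 0$
$n{\left(P,j \right)} = \frac{8 + j}{2 P}$ ($n{\left(P,j \right)} = \frac{j + \left(2 + 6\right)}{P + P} = \frac{j + 8}{2 P} = \left(8 + j\right) \frac{1}{2 P} = \frac{8 + j}{2 P}$)
$n^{2}{\left(17,R{\left(6 \right)} \right)} = \left(\frac{8 + 0}{2 \cdot 17}\right)^{2} = \left(\frac{1}{2} \cdot \frac{1}{17} \cdot 8\right)^{2} = \left(\frac{4}{17}\right)^{2} = \frac{16}{289}$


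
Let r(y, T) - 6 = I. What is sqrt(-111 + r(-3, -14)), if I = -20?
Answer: 5*I*sqrt(5) ≈ 11.18*I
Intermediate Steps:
r(y, T) = -14 (r(y, T) = 6 - 20 = -14)
sqrt(-111 + r(-3, -14)) = sqrt(-111 - 14) = sqrt(-125) = 5*I*sqrt(5)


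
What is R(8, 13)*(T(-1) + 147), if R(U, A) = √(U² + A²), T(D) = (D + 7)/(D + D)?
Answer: 144*√233 ≈ 2198.1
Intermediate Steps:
T(D) = (7 + D)/(2*D) (T(D) = (7 + D)/((2*D)) = (7 + D)*(1/(2*D)) = (7 + D)/(2*D))
R(U, A) = √(A² + U²)
R(8, 13)*(T(-1) + 147) = √(13² + 8²)*((½)*(7 - 1)/(-1) + 147) = √(169 + 64)*((½)*(-1)*6 + 147) = √233*(-3 + 147) = √233*144 = 144*√233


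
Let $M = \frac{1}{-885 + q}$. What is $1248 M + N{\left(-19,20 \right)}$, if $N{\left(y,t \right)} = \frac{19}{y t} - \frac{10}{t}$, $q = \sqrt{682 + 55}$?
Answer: $- \frac{3837121}{1956220} - \frac{156 \sqrt{737}}{97811} \approx -2.0048$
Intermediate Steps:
$q = \sqrt{737} \approx 27.148$
$M = \frac{1}{-885 + \sqrt{737}} \approx -0.0011657$
$N{\left(y,t \right)} = - \frac{10}{t} + \frac{19}{t y}$ ($N{\left(y,t \right)} = \frac{19}{t y} - \frac{10}{t} = - \frac{10}{t} + \frac{19}{t y}$)
$1248 M + N{\left(-19,20 \right)} = 1248 \left(- \frac{885}{782488} - \frac{\sqrt{737}}{782488}\right) + \frac{19 - -190}{20 \left(-19\right)} = \left(- \frac{138060}{97811} - \frac{156 \sqrt{737}}{97811}\right) + \frac{1}{20} \left(- \frac{1}{19}\right) \left(19 + 190\right) = \left(- \frac{138060}{97811} - \frac{156 \sqrt{737}}{97811}\right) + \frac{1}{20} \left(- \frac{1}{19}\right) 209 = \left(- \frac{138060}{97811} - \frac{156 \sqrt{737}}{97811}\right) - \frac{11}{20} = - \frac{3837121}{1956220} - \frac{156 \sqrt{737}}{97811}$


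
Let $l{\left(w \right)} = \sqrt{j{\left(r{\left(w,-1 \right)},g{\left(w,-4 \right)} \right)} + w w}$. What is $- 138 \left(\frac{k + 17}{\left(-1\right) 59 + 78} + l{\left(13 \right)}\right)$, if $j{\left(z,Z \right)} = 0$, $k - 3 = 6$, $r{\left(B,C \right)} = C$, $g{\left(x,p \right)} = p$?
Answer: $- \frac{37674}{19} \approx -1982.8$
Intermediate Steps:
$k = 9$ ($k = 3 + 6 = 9$)
$l{\left(w \right)} = \sqrt{w^{2}}$ ($l{\left(w \right)} = \sqrt{0 + w w} = \sqrt{0 + w^{2}} = \sqrt{w^{2}}$)
$- 138 \left(\frac{k + 17}{\left(-1\right) 59 + 78} + l{\left(13 \right)}\right) = - 138 \left(\frac{9 + 17}{\left(-1\right) 59 + 78} + \sqrt{13^{2}}\right) = - 138 \left(\frac{26}{-59 + 78} + \sqrt{169}\right) = - 138 \left(\frac{26}{19} + 13\right) = \left(-138\right) \frac{273}{19} = - \frac{37674}{19}$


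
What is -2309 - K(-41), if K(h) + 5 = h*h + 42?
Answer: -4027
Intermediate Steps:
K(h) = 37 + h² (K(h) = -5 + (h*h + 42) = -5 + (h² + 42) = -5 + (42 + h²) = 37 + h²)
-2309 - K(-41) = -2309 - (37 + (-41)²) = -2309 - (37 + 1681) = -2309 - 1*1718 = -2309 - 1718 = -4027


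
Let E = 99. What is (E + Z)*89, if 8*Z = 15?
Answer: 71823/8 ≈ 8977.9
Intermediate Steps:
Z = 15/8 (Z = (1/8)*15 = 15/8 ≈ 1.8750)
(E + Z)*89 = (99 + 15/8)*89 = (807/8)*89 = 71823/8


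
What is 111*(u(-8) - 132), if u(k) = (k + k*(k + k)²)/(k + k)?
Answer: -777/2 ≈ -388.50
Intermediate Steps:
u(k) = (k + 4*k³)/(2*k) (u(k) = (k + k*(2*k)²)/((2*k)) = (k + k*(4*k²))*(1/(2*k)) = (k + 4*k³)*(1/(2*k)) = (k + 4*k³)/(2*k))
111*(u(-8) - 132) = 111*((½ + 2*(-8)²) - 132) = 111*((½ + 2*64) - 132) = 111*((½ + 128) - 132) = 111*(257/2 - 132) = 111*(-7/2) = -777/2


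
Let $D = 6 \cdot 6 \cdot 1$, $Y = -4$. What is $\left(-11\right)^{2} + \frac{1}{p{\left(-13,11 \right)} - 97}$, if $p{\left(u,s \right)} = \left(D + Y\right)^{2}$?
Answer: $\frac{112168}{927} \approx 121.0$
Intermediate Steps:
$D = 36$ ($D = 36 \cdot 1 = 36$)
$p{\left(u,s \right)} = 1024$ ($p{\left(u,s \right)} = \left(36 - 4\right)^{2} = 32^{2} = 1024$)
$\left(-11\right)^{2} + \frac{1}{p{\left(-13,11 \right)} - 97} = \left(-11\right)^{2} + \frac{1}{1024 - 97} = 121 + \frac{1}{927} = \frac{112168}{927}$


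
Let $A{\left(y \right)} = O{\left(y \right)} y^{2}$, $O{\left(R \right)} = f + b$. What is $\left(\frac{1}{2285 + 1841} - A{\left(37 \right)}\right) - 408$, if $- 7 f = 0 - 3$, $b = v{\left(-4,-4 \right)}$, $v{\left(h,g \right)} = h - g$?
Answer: $- \frac{28729331}{28882} \approx -994.71$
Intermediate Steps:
$b = 0$ ($b = -4 - -4 = -4 + 4 = 0$)
$f = \frac{3}{7}$ ($f = - \frac{0 - 3}{7} = \left(- \frac{1}{7}\right) \left(-3\right) = \frac{3}{7} \approx 0.42857$)
$O{\left(R \right)} = \frac{3}{7}$ ($O{\left(R \right)} = \frac{3}{7} + 0 = \frac{3}{7}$)
$A{\left(y \right)} = \frac{3 y^{2}}{7}$
$\left(\frac{1}{2285 + 1841} - A{\left(37 \right)}\right) - 408 = \left(\frac{1}{2285 + 1841} - \frac{3 \cdot 37^{2}}{7}\right) - 408 = \left(\frac{1}{4126} - \frac{3}{7} \cdot 1369\right) - 408 = \left(\frac{1}{4126} - \frac{4107}{7}\right) - 408 = - \frac{16945475}{28882} - 408 = - \frac{28729331}{28882}$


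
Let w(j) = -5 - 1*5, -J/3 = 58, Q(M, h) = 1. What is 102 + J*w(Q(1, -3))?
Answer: 1842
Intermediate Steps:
J = -174 (J = -3*58 = -174)
w(j) = -10 (w(j) = -5 - 5 = -10)
102 + J*w(Q(1, -3)) = 102 - 174*(-10) = 102 + 1740 = 1842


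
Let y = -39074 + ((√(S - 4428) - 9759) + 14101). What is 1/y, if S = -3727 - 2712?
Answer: -34732/1206322691 - I*√10867/1206322691 ≈ -2.8792e-5 - 8.6415e-8*I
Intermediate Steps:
S = -6439
y = -34732 + I*√10867 (y = -39074 + ((√(-6439 - 4428) - 9759) + 14101) = -39074 + ((√(-10867) - 9759) + 14101) = -39074 + ((I*√10867 - 9759) + 14101) = -39074 + ((-9759 + I*√10867) + 14101) = -39074 + (4342 + I*√10867) = -34732 + I*√10867 ≈ -34732.0 + 104.24*I)
1/y = 1/(-34732 + I*√10867)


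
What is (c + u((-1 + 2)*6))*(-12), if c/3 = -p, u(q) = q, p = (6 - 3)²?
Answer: 252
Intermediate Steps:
p = 9 (p = 3² = 9)
c = -27 (c = 3*(-1*9) = 3*(-9) = -27)
(c + u((-1 + 2)*6))*(-12) = (-27 + (-1 + 2)*6)*(-12) = (-27 + 1*6)*(-12) = (-27 + 6)*(-12) = -21*(-12) = 252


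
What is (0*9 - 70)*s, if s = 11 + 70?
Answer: -5670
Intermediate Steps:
s = 81
(0*9 - 70)*s = (0*9 - 70)*81 = (0 - 70)*81 = -70*81 = -5670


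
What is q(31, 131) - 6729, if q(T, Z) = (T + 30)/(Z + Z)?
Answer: -1762937/262 ≈ -6728.8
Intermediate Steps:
q(T, Z) = (30 + T)/(2*Z) (q(T, Z) = (30 + T)/((2*Z)) = (30 + T)*(1/(2*Z)) = (30 + T)/(2*Z))
q(31, 131) - 6729 = (½)*(30 + 31)/131 - 6729 = (½)*(1/131)*61 - 6729 = 61/262 - 6729 = -1762937/262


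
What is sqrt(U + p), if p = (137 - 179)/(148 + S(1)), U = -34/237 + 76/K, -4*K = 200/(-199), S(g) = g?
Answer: sqrt(9416614230078)/176565 ≈ 17.380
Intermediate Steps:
K = 50/199 (K = -50/(-199) = -50*(-1)/199 = -1/4*(-200/199) = 50/199 ≈ 0.25126)
U = 1791344/5925 (U = -34/237 + 76/(50/199) = -34*1/237 + 76*(199/50) = -34/237 + 7562/25 = 1791344/5925 ≈ 302.34)
p = -42/149 (p = (137 - 179)/(148 + 1) = -42/149 ≈ -0.28188)
sqrt(U + p) = sqrt(1791344/5925 - 42/149) = sqrt(266661406/882825) = sqrt(9416614230078)/176565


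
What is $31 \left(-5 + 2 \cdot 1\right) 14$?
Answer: $-1302$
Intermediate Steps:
$31 \left(-5 + 2 \cdot 1\right) 14 = 31 \left(-5 + 2\right) 14 = 31 \left(-3\right) 14 = \left(-93\right) 14 = -1302$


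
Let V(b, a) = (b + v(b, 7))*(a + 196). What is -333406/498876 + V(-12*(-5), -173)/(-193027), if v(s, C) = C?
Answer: -486008417/718630878 ≈ -0.67630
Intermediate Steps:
V(b, a) = (7 + b)*(196 + a) (V(b, a) = (b + 7)*(a + 196) = (7 + b)*(196 + a))
-333406/498876 + V(-12*(-5), -173)/(-193027) = -333406/498876 + (1372 + 7*(-173) + 196*(-12*(-5)) - (-2076)*(-5))/(-193027) = -333406*1/498876 + (1372 - 1211 + 196*60 - 173*60)*(-1/193027) = -166703/249438 + (1372 - 1211 + 11760 - 10380)*(-1/193027) = -166703/249438 + 1541*(-1/193027) = -166703/249438 - 23/2881 = -486008417/718630878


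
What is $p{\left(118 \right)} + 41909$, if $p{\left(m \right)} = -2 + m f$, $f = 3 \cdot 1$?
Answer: $42261$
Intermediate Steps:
$f = 3$
$p{\left(m \right)} = -2 + 3 m$ ($p{\left(m \right)} = -2 + m 3 = -2 + 3 m$)
$p{\left(118 \right)} + 41909 = \left(-2 + 3 \cdot 118\right) + 41909 = \left(-2 + 354\right) + 41909 = 352 + 41909 = 42261$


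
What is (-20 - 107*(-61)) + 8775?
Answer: 15282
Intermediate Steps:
(-20 - 107*(-61)) + 8775 = (-20 + 6527) + 8775 = 6507 + 8775 = 15282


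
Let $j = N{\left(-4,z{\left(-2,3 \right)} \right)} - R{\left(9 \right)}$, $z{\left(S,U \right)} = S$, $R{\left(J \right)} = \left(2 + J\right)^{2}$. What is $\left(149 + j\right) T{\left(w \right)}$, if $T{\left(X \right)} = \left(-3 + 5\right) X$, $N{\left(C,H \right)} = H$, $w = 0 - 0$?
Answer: $0$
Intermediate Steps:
$w = 0$ ($w = 0 + 0 = 0$)
$T{\left(X \right)} = 2 X$
$j = -123$ ($j = -2 - \left(2 + 9\right)^{2} = -2 - 11^{2} = -2 - 121 = -123$)
$\left(149 + j\right) T{\left(w \right)} = \left(149 - 123\right) 2 \cdot 0 = 26 \cdot 0 = 0$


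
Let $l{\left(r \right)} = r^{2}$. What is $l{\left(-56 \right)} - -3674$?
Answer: $6810$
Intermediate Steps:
$l{\left(-56 \right)} - -3674 = \left(-56\right)^{2} - -3674 = 3136 + 3674 = 6810$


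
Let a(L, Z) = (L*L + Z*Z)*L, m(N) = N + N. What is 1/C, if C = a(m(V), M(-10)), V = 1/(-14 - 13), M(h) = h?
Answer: -19683/145808 ≈ -0.13499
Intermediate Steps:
V = -1/27 (V = 1/(-27) = -1/27 ≈ -0.037037)
m(N) = 2*N
a(L, Z) = L*(L² + Z²) (a(L, Z) = (L² + Z²)*L = L*(L² + Z²))
C = -145808/19683 (C = (2*(-1/27))*((2*(-1/27))² + (-10)²) = -2*((-2/27)² + 100)/27 = -2*(4/729 + 100)/27 = -2/27*72904/729 = -145808/19683 ≈ -7.4078)
1/C = 1/(-145808/19683) = -19683/145808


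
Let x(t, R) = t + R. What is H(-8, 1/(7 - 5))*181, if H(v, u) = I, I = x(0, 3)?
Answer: 543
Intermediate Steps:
x(t, R) = R + t
I = 3 (I = 3 + 0 = 3)
H(v, u) = 3
H(-8, 1/(7 - 5))*181 = 3*181 = 543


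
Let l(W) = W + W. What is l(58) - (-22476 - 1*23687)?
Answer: 46279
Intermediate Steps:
l(W) = 2*W
l(58) - (-22476 - 1*23687) = 2*58 - (-22476 - 1*23687) = 116 - (-22476 - 23687) = 116 - 1*(-46163) = 116 + 46163 = 46279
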